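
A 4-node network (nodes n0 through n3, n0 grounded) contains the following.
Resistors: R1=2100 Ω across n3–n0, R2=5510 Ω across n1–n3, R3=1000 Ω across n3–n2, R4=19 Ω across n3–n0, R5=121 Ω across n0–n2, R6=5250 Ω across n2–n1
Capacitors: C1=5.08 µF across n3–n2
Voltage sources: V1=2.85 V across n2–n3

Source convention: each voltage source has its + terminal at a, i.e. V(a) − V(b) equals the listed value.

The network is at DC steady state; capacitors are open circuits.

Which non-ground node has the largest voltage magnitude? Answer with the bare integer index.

2

MNA unknowns: 3 node voltages V₁..V_3 plus 1 source current (V1)
R1: Y=0.0004762 on G[3,0]
R2: Y=0.0001815 on G[1,3]
R3: Y=0.001000 on G[3,2]
R4: Y=0.05263 on G[3,0]
R5: Y=0.008264 on G[0,2]
C1: Y=0.000 on G[3,2]
R6: Y=0.0001905 on G[2,1]
V1: row V2−V3=2.85, i_V1 at 2,3
solve → V1=1.076, V2=2.466, V3=-0.3838
aux → i_V1=-0.02350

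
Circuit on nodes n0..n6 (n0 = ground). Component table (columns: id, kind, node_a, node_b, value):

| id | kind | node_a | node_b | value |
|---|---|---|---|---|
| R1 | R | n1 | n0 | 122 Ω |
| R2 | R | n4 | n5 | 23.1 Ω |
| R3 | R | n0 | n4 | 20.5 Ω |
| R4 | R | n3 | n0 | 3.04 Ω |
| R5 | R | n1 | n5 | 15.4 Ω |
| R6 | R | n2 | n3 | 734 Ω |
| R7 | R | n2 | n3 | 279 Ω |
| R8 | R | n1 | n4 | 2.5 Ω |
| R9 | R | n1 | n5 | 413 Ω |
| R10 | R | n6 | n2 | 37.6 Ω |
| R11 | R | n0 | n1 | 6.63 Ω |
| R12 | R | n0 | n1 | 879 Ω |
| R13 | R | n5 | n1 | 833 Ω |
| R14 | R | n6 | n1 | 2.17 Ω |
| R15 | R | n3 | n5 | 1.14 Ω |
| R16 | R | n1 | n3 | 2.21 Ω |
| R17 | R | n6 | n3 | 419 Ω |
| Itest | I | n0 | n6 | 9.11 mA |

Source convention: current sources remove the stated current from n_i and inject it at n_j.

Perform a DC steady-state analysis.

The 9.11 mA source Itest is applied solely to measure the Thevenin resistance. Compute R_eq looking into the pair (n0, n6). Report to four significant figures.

R_eq = 4.566 Ω

MNA unknowns: 6 node voltages V₁..V_6
R1: Y=0.008197 on G[1,0]
R2: Y=0.04329 on G[4,5]
R3: Y=0.04878 on G[0,4]
R4: Y=0.3289 on G[3,0]
R5: Y=0.06494 on G[1,5]
R6: Y=0.001362 on G[2,3]
R7: Y=0.003584 on G[2,3]
R8: Y=0.4000 on G[1,4]
R9: Y=0.002421 on G[1,5]
R10: Y=0.02660 on G[6,2]
R11: Y=0.1508 on G[0,1]
R12: Y=0.001138 on G[0,1]
R13: Y=0.001200 on G[5,1]
R14: Y=0.4608 on G[6,1]
R15: Y=0.8772 on G[3,5]
R16: Y=0.4525 on G[1,3]
R17: Y=0.002387 on G[6,3]
Itest: z[0]−=0.00911, z[6]+=0.00911
solve → V1=0.02222, V2=0.03727, V3=0.01400, V4=0.01937, V5=0.01481, V6=0.04160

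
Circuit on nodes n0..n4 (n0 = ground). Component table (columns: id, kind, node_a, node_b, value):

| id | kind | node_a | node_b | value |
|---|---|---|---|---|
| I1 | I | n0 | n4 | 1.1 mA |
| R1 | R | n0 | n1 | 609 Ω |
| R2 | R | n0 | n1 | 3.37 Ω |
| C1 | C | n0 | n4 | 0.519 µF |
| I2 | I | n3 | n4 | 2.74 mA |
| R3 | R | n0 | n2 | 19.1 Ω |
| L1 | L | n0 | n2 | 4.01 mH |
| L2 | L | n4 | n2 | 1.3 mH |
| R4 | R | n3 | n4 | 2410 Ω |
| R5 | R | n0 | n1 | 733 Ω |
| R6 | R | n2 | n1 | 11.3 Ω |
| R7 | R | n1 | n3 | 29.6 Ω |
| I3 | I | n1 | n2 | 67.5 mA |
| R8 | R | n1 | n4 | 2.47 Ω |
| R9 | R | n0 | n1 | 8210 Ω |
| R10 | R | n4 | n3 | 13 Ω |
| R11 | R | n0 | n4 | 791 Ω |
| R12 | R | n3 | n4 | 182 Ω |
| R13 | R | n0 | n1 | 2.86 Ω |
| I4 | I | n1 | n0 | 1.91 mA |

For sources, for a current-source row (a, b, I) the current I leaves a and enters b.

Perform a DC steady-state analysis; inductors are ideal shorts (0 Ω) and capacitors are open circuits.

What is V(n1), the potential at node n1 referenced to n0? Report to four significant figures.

-0.06016 V

Apply KCL at each of the 4 non-ground nodes and solve the resulting linear system.
Node n1: branches {R1, R2, R5, R6, R7, I3, R8, R9, R13, I4} → V_1 = -0.06016
Node n2: branches {R3, L1, L2, R6, I3} → V_2 = 0.000
Node n3: branches {I2, R4, R7, R10, R12} → V_3 = -0.04093
Node n4: branches {I1, C1, I2, L2, R4, R8, R10, R11, R12} → V_4 = 0.000
Source currents: i(L1)=-0.03827, i(L2)=-0.02391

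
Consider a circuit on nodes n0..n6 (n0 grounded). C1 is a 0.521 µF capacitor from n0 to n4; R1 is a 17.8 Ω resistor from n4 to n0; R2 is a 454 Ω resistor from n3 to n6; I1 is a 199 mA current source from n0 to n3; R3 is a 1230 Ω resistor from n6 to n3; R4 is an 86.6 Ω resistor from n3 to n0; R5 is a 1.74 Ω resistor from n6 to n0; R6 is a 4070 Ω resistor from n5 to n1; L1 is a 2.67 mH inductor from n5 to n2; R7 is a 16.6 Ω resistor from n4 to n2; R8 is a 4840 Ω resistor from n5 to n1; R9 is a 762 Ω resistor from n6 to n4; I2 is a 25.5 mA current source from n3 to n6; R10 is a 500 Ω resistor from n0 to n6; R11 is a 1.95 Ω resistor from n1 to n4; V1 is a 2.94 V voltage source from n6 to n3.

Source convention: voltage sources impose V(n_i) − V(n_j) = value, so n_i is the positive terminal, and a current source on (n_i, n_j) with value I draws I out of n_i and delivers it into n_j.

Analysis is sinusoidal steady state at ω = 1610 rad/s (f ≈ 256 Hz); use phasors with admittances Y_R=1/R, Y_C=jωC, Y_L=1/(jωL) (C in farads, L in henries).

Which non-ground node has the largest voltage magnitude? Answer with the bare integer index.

3

Element admittances at ω=1610 rad/s:
  Y(C1) = 0.000+0.0008388j S between n0,n4
  Y(R1) = 0.05618+0.000j S between n4,n0
  Y(R2) = 0.002203+0.000j S between n3,n6
  I1: injects 0.199 A into n3 (from n0)
  Y(R3) = 0.0008130+0.000j S between n6,n3
  Y(R4) = 0.01155+0.000j S between n3,n0
  Y(R5) = 0.5747+0.000j S between n6,n0
  Y(R6) = 0.0002457+0.000j S between n5,n1
  Y(L1) = 0.000-0.2326j S between n5,n2
  Y(R7) = 0.06024+0.000j S between n4,n2
  Y(R8) = 0.0002066+0.000j S between n5,n1
  Y(R9) = 0.001312+0.000j S between n6,n4
  I2: injects 0.0255 A into n6 (from n3)
  Y(R10) = 0.002000+0.000j S between n0,n6
  Y(R11) = 0.5128+0.000j S between n1,n4
  V1: constraint V(n6)−V(n3) = 2.94
Assemble and solve the 7×7 MNA system:
  V(n1)=0.009018-0.0001316j  V(n2)=0.009018-0.0001316j  V(n3)=-2.545-2.929e-07j  V(n4)=0.009018-0.0001316j  V(n5)=0.009018-0.0001316j  V(n6)=0.3951-2.929e-07j
  i(V1)=-0.2118-3.382e-09j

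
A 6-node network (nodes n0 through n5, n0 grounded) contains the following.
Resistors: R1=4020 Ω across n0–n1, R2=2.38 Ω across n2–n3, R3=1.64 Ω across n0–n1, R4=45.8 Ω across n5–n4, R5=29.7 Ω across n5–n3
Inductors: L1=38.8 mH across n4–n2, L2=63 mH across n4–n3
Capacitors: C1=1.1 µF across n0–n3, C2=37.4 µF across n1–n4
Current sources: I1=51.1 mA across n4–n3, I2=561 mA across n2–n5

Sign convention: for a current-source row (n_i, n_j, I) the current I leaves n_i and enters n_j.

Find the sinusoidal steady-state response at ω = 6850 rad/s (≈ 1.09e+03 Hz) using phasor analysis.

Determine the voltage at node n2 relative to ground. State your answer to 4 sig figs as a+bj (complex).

-13.58+0.7926j V

Apply KCL at each of the 5 non-ground nodes and solve the resulting linear system.
Node n1: branches {R1, R3, C2} → V_1 = 0.01133+0.1512j
Node n2: branches {R2, L1, I2} → V_2 = -13.58+0.7926j
Node n3: branches {R2, C1, L2, I1, R5} → V_3 = -12.24+0.9175j
Node n4: branches {L1, R4, L2, I1, C2} → V_4 = 0.3713+0.1242j
Node n5: branches {R4, R5, I2} → V_5 = 2.829+0.6054j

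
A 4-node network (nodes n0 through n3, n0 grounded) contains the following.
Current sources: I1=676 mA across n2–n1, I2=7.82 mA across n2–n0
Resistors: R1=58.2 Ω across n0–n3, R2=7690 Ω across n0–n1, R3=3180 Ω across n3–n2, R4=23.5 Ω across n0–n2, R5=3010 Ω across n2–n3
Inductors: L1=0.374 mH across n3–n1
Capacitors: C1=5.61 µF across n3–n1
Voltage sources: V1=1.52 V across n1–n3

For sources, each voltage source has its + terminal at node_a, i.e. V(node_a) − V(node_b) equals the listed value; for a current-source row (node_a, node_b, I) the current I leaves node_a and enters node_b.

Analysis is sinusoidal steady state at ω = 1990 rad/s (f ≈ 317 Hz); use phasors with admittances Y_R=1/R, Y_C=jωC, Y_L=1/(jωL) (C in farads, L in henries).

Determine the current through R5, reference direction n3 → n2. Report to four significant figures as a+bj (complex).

0.01739+0.000j A

Apply KCL at each of the 3 non-ground nodes and solve the resulting linear system.
Node n1: branches {I1, R2, L1, C1, V1} → V_1 = 38.60+0.000j
Node n2: branches {I1, I2, R3, R4, R5} → V_2 = -15.27+0.000j
Node n3: branches {R1, R3, L1, C1, R5, V1} → V_3 = 37.08+0.000j
Source currents: i(V1)=0.6710+2.025j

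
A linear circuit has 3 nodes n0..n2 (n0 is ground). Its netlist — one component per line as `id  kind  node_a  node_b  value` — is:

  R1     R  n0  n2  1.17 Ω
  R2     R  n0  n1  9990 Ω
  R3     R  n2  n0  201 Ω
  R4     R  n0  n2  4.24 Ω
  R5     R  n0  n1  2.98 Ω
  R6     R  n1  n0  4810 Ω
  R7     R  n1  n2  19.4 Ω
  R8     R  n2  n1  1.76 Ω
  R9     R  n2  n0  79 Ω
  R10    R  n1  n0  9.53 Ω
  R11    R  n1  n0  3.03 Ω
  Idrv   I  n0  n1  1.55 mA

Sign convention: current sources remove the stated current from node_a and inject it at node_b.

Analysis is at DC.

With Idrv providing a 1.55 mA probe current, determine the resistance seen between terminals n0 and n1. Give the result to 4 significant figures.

MNA unknowns: 2 node voltages V₁..V_2
R1: Y=0.8547 on G[0,2]
R2: Y=0.0001001 on G[0,1]
R3: Y=0.004975 on G[2,0]
R4: Y=0.2358 on G[0,2]
R5: Y=0.3356 on G[0,1]
R6: Y=0.0002079 on G[1,0]
R7: Y=0.05155 on G[1,2]
R8: Y=0.5682 on G[2,1]
R9: Y=0.01266 on G[2,0]
R10: Y=0.1049 on G[1,0]
R11: Y=0.3300 on G[1,0]
Idrv: z[0]−=0.00155, z[1]+=0.00155
solve → V1=0.001327, V2=0.0004758

R_eq = 0.8559 Ω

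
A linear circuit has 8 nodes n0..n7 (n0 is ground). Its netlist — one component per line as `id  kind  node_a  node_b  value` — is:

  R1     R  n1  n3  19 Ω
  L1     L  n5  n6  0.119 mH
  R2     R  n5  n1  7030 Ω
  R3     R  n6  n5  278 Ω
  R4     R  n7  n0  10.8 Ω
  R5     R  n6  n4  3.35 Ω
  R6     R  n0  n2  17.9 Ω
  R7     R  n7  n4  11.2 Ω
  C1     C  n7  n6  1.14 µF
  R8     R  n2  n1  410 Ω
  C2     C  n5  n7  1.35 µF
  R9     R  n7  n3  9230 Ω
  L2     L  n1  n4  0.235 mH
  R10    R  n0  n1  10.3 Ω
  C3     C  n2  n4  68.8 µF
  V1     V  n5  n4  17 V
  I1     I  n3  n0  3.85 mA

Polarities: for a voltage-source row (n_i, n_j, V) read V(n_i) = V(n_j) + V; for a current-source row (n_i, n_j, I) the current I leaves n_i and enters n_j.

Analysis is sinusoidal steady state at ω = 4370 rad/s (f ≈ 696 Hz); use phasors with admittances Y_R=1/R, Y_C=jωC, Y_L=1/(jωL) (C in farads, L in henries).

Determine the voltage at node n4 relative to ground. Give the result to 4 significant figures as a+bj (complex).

-0.08912-0.4706j V

Element admittances at ω=4370 rad/s:
  Y(R1) = 0.05263+0.000j S between n1,n3
  Y(L1) = 0.000-1.923j S between n5,n6
  Y(R2) = 0.0001422+0.000j S between n5,n1
  Y(R3) = 0.003597+0.000j S between n6,n5
  Y(R4) = 0.09259+0.000j S between n7,n0
  Y(R5) = 0.2985+0.000j S between n6,n4
  Y(R6) = 0.05587+0.000j S between n0,n2
  Y(R7) = 0.08929+0.000j S between n7,n4
  Y(C1) = 0.000+0.004982j S between n7,n6
  Y(R8) = 0.002439+0.000j S between n2,n1
  Y(C2) = 0.000+0.005900j S between n5,n7
  Y(R9) = 0.0001083+0.000j S between n7,n3
  Y(L2) = 0.000-0.9738j S between n1,n4
  Y(R10) = 0.09709+0.000j S between n0,n1
  Y(C3) = 0.000+0.3007j S between n2,n4
  V1: constraint V(n5)−V(n4) = 17
  I1: injects 0.00385 A into n0 (from n3)
Assemble and solve the 8×8 MNA system:
  V(n1)=-0.1349-0.4582j  V(n2)=-0.001720-0.4698j  V(n3)=-0.2074-0.4557j  V(n4)=-0.08912-0.4706j  V(n5)=16.91-0.4706j  V(n6)=16.55-3.062j  V(n7)=0.1009+0.7640j
  i(V1)=-4.995+0.5925j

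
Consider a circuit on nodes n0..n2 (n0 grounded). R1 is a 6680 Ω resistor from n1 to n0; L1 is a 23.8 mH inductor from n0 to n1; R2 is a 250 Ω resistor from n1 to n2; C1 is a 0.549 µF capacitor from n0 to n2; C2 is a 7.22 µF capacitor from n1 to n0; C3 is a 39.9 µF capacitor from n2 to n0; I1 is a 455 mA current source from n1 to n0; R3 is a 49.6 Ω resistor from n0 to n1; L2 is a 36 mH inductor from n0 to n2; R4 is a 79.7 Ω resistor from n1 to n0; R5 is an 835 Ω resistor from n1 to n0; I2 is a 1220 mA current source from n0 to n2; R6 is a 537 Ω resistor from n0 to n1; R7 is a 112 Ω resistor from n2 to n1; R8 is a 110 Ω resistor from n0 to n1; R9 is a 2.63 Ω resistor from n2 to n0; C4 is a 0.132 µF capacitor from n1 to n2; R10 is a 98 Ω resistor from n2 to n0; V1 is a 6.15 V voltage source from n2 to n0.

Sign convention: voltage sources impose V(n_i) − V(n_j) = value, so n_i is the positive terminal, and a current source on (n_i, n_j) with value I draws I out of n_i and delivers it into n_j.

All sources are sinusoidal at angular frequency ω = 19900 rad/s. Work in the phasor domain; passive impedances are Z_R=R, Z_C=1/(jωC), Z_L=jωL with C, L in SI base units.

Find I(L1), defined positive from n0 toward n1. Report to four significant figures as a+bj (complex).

MNA unknowns: 2 node voltages V₁..V_2 plus 1 source current (V1)
R1: Y=0.0001497+0.000j on G[1,0]
L1: Y=0.000-0.002111j on G[0,1]
R2: Y=0.004000+0.000j on G[1,2]
C1: Y=0.000+0.01093j on G[0,2]
C2: Y=0.000+0.1437j on G[1,0]
C3: Y=0.000+0.7940j on G[2,0]
I1: z[1]−=0.455, z[0]+=0.455
R3: Y=0.02016+0.000j on G[0,1]
L2: Y=0.000-0.001396j on G[0,2]
R4: Y=0.01255+0.000j on G[1,0]
R5: Y=0.001198+0.000j on G[1,0]
I2: z[0]−=1.22, z[2]+=1.22
R6: Y=0.001862+0.000j on G[0,1]
R7: Y=0.008929+0.000j on G[2,1]
R8: Y=0.009091+0.000j on G[0,1]
R9: Y=0.3802+0.000j on G[2,0]
C4: Y=0.000+0.002627j on G[1,2]
R10: Y=0.01020+0.000j on G[2,0]
V1: row V2−V0=6.15, i_V1 at 2,0
solve → V1=-0.8044+2.281j, V2=6.150+0.000j
aux → i_V1=-1.277-4.931j

-0.004816-0.001698j A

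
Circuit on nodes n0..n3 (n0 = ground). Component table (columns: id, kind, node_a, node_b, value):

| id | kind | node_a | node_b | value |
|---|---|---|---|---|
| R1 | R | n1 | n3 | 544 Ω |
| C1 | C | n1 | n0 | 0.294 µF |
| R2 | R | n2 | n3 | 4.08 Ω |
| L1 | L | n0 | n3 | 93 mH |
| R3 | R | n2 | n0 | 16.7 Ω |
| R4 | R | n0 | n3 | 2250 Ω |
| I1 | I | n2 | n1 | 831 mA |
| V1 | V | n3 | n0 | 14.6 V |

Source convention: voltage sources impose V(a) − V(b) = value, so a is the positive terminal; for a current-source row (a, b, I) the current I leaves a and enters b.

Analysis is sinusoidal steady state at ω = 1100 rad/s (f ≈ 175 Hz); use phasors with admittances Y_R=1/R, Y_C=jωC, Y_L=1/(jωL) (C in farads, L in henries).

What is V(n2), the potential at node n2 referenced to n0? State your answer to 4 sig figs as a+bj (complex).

9.009+0.000j V

Apply KCL at each of the 3 non-ground nodes and solve the resulting linear system.
Node n1: branches {R1, C1, I1} → V_1 = 452.7-79.64j
Node n2: branches {R2, R3, I1} → V_2 = 9.009+0.000j
Node n3: branches {R1, R2, L1, R4, V1} → V_3 = 14.60+0.000j
Source currents: i(V1)=-0.5717-0.003671j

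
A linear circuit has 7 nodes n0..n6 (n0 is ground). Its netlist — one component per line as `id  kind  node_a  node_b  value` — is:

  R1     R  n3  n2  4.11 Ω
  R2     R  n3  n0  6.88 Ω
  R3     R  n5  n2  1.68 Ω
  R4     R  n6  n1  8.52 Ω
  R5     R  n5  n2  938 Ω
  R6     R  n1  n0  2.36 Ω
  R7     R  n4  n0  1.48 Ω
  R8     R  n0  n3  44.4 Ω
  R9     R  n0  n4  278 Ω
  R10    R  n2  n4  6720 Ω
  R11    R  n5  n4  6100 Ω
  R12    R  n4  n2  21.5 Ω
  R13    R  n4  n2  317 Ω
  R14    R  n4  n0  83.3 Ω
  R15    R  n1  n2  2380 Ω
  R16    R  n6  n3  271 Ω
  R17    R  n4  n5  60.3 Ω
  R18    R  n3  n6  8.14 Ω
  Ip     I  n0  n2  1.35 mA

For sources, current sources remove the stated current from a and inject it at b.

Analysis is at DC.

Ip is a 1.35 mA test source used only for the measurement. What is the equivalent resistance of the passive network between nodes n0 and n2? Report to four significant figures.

R_eq = 5.664 Ω

Element admittances at DC:
  Y(R1) = 0.2433 S between n3,n2
  Y(R2) = 0.1453 S between n3,n0
  Y(R3) = 0.5952 S between n5,n2
  Y(R4) = 0.1174 S between n6,n1
  Y(R5) = 0.001066 S between n5,n2
  Y(R6) = 0.4237 S between n1,n0
  Y(R7) = 0.6757 S between n4,n0
  Y(R8) = 0.02252 S between n0,n3
  Y(R9) = 0.003597 S between n0,n4
  Y(R10) = 0.0001488 S between n2,n4
  Y(R11) = 0.0001639 S between n5,n4
  Y(R12) = 0.04651 S between n4,n2
  Y(R13) = 0.003155 S between n4,n2
  Y(R14) = 0.01200 S between n4,n0
  Y(R15) = 0.0004202 S between n1,n2
  Y(R16) = 0.003690 S between n6,n3
  Y(R17) = 0.01658 S between n4,n5
  Y(R18) = 0.1229 S between n3,n6
  Ip: injects 0.00135 A into n2 (from n0)
Assemble and solve the 6×6 MNA system:
  V(n1)=0.0005097  V(n2)=0.007647  V(n3)=0.004007  V(n4)=0.0006674  V(n5)=0.007456  V(n6)=0.002324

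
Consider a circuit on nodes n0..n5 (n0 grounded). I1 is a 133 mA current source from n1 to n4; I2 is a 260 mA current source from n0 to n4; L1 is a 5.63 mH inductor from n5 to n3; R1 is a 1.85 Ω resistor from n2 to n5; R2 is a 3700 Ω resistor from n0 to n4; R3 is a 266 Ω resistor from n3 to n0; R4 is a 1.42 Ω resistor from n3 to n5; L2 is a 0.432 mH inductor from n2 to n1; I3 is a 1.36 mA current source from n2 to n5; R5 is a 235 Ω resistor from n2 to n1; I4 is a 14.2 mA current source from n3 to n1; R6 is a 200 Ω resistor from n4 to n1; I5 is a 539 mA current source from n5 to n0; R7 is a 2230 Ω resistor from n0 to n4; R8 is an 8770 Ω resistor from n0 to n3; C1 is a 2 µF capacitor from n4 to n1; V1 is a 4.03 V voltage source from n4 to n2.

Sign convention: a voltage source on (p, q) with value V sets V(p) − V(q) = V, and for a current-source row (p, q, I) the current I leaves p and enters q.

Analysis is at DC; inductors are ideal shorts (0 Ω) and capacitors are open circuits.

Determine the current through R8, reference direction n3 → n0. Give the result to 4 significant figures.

-0.007010 A

Element admittances at DC:
  I1: injects 0.133 A into n4 (from n1)
  I2: injects 0.26 A into n4 (from n0)
  L1: short n5↔n3 (DC inductor)
  Y(R1) = 0.5405 S between n2,n5
  Y(R2) = 0.0002703 S between n0,n4
  Y(R3) = 0.003759 S between n3,n0
  Y(R4) = 0.7042 S between n3,n5
  L2: short n2↔n1 (DC inductor)
  I3: injects 0.00136 A into n5 (from n2)
  Y(R5) = 0.004255 S between n2,n1
  I4: injects 0.0142 A into n1 (from n3)
  Y(R6) = 0.005000 S between n4,n1
  I5: injects 0.539 A into n0 (from n5)
  Y(R7) = 0.0004484 S between n0,n4
  Y(R8) = 0.0001140 S between n0,n3
  Y(C1) = 0.000 S between n4,n1
  V1: constraint V(n4)−V(n2) = 4.03
Assemble and solve the 8×8 MNA system:
  V(n1)=-60.90  V(n2)=-60.90  V(n3)=-61.48  V(n4)=-56.87  V(n5)=-61.48
  i(L1)=-0.2239  i(L2)=0.09865  i(V1)=0.4137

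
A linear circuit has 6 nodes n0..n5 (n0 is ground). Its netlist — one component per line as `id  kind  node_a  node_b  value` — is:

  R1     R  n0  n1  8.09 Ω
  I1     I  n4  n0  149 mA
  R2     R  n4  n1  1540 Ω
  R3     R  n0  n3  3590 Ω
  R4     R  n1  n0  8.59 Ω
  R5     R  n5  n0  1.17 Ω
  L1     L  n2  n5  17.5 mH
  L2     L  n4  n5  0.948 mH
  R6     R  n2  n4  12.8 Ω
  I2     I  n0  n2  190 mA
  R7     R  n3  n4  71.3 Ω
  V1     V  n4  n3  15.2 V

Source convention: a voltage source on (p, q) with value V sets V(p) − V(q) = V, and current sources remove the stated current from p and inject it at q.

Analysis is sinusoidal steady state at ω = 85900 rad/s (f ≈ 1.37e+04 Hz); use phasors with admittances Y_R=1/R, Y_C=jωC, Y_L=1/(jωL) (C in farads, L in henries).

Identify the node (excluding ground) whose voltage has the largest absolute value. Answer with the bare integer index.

3

Apply KCL at each of the 5 non-ground nodes and solve the resulting linear system.
Node n1: branches {R1, R2, R4} → V_1 = 0.0004803+0.009380j
Node n2: branches {L1, R6, I2} → V_2 = 2.580+3.498j
Node n3: branches {R3, R7, V1} → V_3 = -15.02+3.477j
Node n4: branches {I1, R2, L2, R6, R7, V1} → V_4 = 0.1780+3.477j
Node n5: branches {R5, L1, L2} → V_5 = 0.05273-0.003767j
Source currents: i(V1)=-0.2174+0.0009684j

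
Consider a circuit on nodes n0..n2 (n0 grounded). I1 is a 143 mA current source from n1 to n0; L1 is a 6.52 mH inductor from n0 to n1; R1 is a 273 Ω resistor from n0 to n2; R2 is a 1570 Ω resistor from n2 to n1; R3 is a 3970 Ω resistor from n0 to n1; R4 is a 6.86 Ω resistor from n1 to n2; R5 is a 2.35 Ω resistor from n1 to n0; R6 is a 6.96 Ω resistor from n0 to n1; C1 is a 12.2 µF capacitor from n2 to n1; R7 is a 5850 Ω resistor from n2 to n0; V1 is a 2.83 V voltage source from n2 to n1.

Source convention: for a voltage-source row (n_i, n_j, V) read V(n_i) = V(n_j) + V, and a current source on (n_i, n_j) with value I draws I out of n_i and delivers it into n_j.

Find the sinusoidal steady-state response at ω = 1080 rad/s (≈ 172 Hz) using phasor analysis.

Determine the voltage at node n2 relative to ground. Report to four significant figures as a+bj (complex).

MNA unknowns: 2 node voltages V₁..V_2 plus 1 source current (V1)
I1: z[1]−=0.143, z[0]+=0.143
L1: Y=0.000-0.1420j on G[0,1]
R1: Y=0.003663+0.000j on G[0,2]
R2: Y=0.0006369+0.000j on G[2,1]
R3: Y=0.0002519+0.000j on G[0,1]
R4: Y=0.1458+0.000j on G[1,2]
R5: Y=0.4255+0.000j on G[1,0]
R6: Y=0.1437+0.000j on G[0,1]
C1: Y=0.000+0.01318j on G[2,1]
R7: Y=0.0001709+0.000j on G[2,0]
V1: row V2−V1=2.83, i_V1 at 2,1
solve → V1=-0.2528-0.06263j, V2=2.577-0.06263j
aux → i_V1=-0.4242-0.03705j

2.577-0.06263j V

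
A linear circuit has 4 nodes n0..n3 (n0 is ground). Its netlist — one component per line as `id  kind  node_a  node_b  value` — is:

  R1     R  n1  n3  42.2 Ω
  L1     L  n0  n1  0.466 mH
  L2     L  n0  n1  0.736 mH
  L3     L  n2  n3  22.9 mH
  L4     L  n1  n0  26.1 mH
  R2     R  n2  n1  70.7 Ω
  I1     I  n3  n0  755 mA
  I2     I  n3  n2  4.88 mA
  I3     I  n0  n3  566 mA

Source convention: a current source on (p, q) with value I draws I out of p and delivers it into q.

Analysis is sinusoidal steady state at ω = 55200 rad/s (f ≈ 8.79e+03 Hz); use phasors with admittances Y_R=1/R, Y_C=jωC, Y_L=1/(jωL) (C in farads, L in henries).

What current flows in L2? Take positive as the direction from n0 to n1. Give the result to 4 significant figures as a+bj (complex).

Element admittances at ω=55200 rad/s:
  Y(R1) = 0.02370+0.000j S between n1,n3
  Y(L1) = 0.000-0.03888j S between n0,n1
  Y(L2) = 0.000-0.02461j S between n0,n1
  Y(L3) = 0.000-0.0007911j S between n2,n3
  Y(L4) = 0.000-0.0006941j S between n1,n0
  Y(R2) = 0.01414+0.000j S between n2,n1
  I1: injects 0.755 A into n0 (from n3)
  I2: injects 0.00488 A into n2 (from n3)
  I3: injects 0.566 A into n3 (from n0)
Assemble and solve the 3×3 MNA system:
  V(n1)=0.000-2.945j  V(n2)=0.3028-2.472j  V(n3)=-8.157-3.227j

0.07248+0.000j A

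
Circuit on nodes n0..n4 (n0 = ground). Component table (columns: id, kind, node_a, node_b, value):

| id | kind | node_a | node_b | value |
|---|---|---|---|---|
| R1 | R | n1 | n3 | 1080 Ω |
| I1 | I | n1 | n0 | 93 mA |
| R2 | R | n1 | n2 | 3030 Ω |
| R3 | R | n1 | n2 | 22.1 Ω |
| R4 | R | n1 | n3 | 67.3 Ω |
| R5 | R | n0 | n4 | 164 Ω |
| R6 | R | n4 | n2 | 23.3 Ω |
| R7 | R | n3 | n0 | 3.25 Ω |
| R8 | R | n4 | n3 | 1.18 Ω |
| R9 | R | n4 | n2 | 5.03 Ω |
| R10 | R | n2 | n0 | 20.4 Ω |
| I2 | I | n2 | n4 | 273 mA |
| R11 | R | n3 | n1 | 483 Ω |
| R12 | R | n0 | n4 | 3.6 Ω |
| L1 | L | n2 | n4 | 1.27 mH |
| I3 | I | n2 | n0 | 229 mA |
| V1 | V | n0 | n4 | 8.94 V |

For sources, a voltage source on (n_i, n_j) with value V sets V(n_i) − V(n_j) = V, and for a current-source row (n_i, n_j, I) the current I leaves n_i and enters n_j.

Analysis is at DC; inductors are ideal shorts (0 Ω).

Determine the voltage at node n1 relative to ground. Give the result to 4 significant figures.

-9.749 V

Element admittances at DC:
  Y(R1) = 0.0009259 S between n1,n3
  I1: injects 0.093 A into n0 (from n1)
  Y(R2) = 0.0003300 S between n1,n2
  Y(R3) = 0.04525 S between n1,n2
  Y(R4) = 0.01486 S between n1,n3
  Y(R5) = 0.006098 S between n0,n4
  Y(R6) = 0.04292 S between n4,n2
  Y(R7) = 0.3077 S between n3,n0
  Y(R8) = 0.8475 S between n4,n3
  Y(R9) = 0.1988 S between n4,n2
  Y(R10) = 0.04902 S between n2,n0
  I2: injects 0.273 A into n4 (from n2)
  Y(R11) = 0.002070 S between n3,n1
  Y(R12) = 0.2778 S between n0,n4
  L1: short n2↔n4 (DC inductor)
  I3: injects 0.229 A into n0 (from n2)
  V1: constraint V(n0)−V(n4) = 8.94
Assemble and solve the 6×6 MNA system:
  V(n1)=-9.749  V(n2)=-8.940  V(n3)=-6.607  V(n4)=-8.940
  i(L1)=-0.1007  i(V1)=-4.687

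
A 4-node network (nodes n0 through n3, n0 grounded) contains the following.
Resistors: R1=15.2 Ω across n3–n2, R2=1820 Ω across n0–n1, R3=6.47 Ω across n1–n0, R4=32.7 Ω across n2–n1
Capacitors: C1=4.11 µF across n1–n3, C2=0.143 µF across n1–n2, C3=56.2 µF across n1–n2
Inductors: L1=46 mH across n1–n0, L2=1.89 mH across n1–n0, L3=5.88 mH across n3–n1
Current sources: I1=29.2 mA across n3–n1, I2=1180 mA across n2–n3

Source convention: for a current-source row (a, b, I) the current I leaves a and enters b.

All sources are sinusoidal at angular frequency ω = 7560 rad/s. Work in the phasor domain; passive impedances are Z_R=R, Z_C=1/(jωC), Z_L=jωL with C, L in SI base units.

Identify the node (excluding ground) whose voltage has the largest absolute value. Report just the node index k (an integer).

3

Apply KCL at each of the 3 non-ground nodes and solve the resulting linear system.
Node n1: branches {R2, R3, C1, C2, C3, L1, R4, L2, L3, I1} → V_1 = 0.000+0.000j
Node n2: branches {R1, C2, C3, R4, I2} → V_2 = -0.3459+0.08626j
Node n3: branches {R1, C1, L3, I1, I2} → V_3 = 16.87-2.113j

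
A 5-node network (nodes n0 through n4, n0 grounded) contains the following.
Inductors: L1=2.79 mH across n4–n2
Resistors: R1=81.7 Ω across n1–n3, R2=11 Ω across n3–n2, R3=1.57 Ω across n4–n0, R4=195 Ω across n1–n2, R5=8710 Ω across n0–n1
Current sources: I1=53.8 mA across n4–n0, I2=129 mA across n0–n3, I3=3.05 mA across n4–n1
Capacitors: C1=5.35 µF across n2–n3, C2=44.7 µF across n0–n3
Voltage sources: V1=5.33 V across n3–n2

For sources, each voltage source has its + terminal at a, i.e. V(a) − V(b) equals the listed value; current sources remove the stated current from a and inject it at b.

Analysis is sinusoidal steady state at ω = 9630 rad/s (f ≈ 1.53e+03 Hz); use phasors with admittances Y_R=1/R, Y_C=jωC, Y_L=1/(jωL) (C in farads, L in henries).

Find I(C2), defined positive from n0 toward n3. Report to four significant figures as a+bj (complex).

Element admittances at ω=9630 rad/s:
  Y(L1) = 0.000-0.03722j S between n4,n2
  Y(R1) = 0.01224+0.000j S between n1,n3
  Y(R2) = 0.09091+0.000j S between n3,n2
  I1: injects 0.0538 A into n0 (from n4)
  Y(R3) = 0.6369+0.000j S between n4,n0
  I2: injects 0.129 A into n3 (from n0)
  Y(C1) = 0.000+0.05152j S between n2,n3
  Y(R4) = 0.005128+0.000j S between n1,n2
  I3: injects 0.00305 A into n1 (from n4)
  Y(R5) = 0.0001148+0.000j S between n0,n1
  Y(C2) = 0.000+0.4305j S between n0,n3
  V1: constraint V(n3)−V(n2) = 5.33
Assemble and solve the 5×5 MNA system:
  V(n1)=-1.878-0.3654j  V(n2)=-5.822-0.3678j  V(n3)=-0.4920-0.3678j  V(n4)=-0.1302+0.3326j
  i(V1)=-0.5308-0.06277j

-0.1583+0.2118j A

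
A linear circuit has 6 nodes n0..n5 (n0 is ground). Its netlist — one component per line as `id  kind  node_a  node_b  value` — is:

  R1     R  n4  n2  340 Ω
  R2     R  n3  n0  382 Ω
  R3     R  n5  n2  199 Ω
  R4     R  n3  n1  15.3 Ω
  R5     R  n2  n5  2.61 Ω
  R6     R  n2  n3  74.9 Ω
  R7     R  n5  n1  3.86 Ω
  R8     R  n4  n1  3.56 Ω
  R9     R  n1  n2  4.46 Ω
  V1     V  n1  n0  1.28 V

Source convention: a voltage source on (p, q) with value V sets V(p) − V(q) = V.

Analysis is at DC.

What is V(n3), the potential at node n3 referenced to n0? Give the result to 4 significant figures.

1.239 V

Element admittances at DC:
  Y(R1) = 0.002941 S between n4,n2
  Y(R2) = 0.002618 S between n3,n0
  Y(R3) = 0.005025 S between n5,n2
  Y(R4) = 0.06536 S between n3,n1
  Y(R5) = 0.3831 S between n2,n5
  Y(R6) = 0.01335 S between n2,n3
  Y(R7) = 0.2591 S between n5,n1
  Y(R8) = 0.2809 S between n4,n1
  Y(R9) = 0.2242 S between n1,n2
  V1: constraint V(n1)−V(n0) = 1.28
Assemble and solve the 6×6 MNA system:
  V(n1)=1.280  V(n2)=1.279  V(n3)=1.239  V(n4)=1.280  V(n5)=1.279
  i(V1)=-0.003242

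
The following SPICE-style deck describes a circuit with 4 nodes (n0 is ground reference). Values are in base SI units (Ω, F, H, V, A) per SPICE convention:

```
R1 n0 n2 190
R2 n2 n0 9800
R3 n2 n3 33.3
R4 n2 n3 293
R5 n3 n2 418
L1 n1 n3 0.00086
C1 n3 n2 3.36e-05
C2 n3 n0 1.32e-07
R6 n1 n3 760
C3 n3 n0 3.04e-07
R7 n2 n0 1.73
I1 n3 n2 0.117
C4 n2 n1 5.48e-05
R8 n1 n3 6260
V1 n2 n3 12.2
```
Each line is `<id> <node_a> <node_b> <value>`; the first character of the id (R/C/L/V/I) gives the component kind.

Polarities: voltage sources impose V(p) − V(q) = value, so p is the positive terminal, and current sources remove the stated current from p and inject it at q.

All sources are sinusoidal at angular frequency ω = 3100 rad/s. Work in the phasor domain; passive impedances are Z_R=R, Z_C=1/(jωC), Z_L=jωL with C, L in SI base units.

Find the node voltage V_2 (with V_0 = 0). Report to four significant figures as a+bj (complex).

6.548e-05+0.02826j V

Element admittances at ω=3100 rad/s:
  Y(R1) = 0.005263+0.000j S between n0,n2
  Y(R2) = 0.0001020+0.000j S between n2,n0
  Y(R3) = 0.03003+0.000j S between n2,n3
  Y(R4) = 0.003413+0.000j S between n2,n3
  Y(R5) = 0.002392+0.000j S between n3,n2
  Y(L1) = 0.000-0.3751j S between n1,n3
  Y(C1) = 0.000+0.1042j S between n3,n2
  Y(C2) = 0.000+0.0004092j S between n3,n0
  Y(R6) = 0.001316+0.000j S between n1,n3
  Y(C3) = 0.000+0.0009424j S between n3,n0
  Y(R7) = 0.5780+0.000j S between n2,n0
  I1: injects 0.117 A into n2 (from n3)
  Y(C4) = 0.000+0.1699j S between n2,n1
  Y(R8) = 0.0001597+0.000j S between n1,n3
  V1: constraint V(n2)−V(n3) = 12.2
Assemble and solve the 4×4 MNA system:
  V(n1)=-22.30+0.1009j  V(n2)=6.548e-05+0.02826j  V(n3)=-12.20+0.02826j
  i(V1)=-0.3326-5.075j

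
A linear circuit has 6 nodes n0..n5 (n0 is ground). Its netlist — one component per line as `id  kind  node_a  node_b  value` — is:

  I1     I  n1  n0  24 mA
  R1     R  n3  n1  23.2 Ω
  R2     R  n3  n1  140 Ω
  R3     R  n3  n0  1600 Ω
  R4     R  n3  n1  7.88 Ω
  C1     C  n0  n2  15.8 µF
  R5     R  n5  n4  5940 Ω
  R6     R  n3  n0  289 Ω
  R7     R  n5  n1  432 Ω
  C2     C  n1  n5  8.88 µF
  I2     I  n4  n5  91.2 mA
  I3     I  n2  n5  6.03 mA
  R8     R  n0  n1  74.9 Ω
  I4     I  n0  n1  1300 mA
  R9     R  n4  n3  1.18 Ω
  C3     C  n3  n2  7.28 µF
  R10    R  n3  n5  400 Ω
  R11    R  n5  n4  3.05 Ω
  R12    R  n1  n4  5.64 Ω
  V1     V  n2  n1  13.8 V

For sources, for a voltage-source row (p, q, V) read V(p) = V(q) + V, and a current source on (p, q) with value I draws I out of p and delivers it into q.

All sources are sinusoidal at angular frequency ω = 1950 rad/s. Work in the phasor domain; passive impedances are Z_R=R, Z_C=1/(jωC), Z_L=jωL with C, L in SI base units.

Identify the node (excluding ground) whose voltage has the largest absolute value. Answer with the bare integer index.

2

MNA unknowns: 5 node voltages V₁..V_5 plus 1 source current (V1)
I1: z[1]−=0.024, z[0]+=0.024
R1: Y=0.04310+0.000j on G[3,1]
R2: Y=0.007143+0.000j on G[3,1]
R3: Y=0.0006250+0.000j on G[3,0]
R4: Y=0.1269+0.000j on G[3,1]
C1: Y=0.000+0.03081j on G[0,2]
R5: Y=0.0001684+0.000j on G[5,4]
R6: Y=0.003460+0.000j on G[3,0]
R7: Y=0.002315+0.000j on G[5,1]
C2: Y=0.000+0.01732j on G[1,5]
I2: z[4]−=0.0912, z[5]+=0.0912
I3: z[2]−=0.00603, z[5]+=0.00603
R8: Y=0.01335+0.000j on G[0,1]
I4: z[0]−=1.3, z[1]+=1.3
R9: Y=0.8475+0.000j on G[4,3]
C3: Y=0.000+0.01420j on G[3,2]
R10: Y=0.002500+0.000j on G[3,5]
R11: Y=0.3279+0.000j on G[5,4]
R12: Y=0.1773+0.000j on G[1,4]
V1: row V2−V1=13.8, i_V1 at 2,1
solve → V1=7.195-37.34j, V2=21.00-37.34j, V3=7.200-36.30j, V4=7.218-36.49j, V5=7.553-36.51j
aux → i_V1=-1.171-0.8427j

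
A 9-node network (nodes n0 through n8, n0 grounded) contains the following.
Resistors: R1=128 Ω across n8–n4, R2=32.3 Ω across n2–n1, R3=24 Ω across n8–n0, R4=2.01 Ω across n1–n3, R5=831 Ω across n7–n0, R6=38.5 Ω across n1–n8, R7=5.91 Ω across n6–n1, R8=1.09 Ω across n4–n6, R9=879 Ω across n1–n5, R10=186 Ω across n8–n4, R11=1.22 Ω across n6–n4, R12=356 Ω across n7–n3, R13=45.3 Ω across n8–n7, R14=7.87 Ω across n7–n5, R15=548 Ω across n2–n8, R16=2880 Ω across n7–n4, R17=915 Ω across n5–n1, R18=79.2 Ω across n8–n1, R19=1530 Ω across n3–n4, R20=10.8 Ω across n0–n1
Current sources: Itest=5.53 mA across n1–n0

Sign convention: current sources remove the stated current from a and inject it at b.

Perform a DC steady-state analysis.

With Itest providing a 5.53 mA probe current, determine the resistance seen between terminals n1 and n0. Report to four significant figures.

Element admittances at DC:
  Y(R1) = 0.007812 S between n8,n4
  Y(R2) = 0.03096 S between n2,n1
  Y(R3) = 0.04167 S between n8,n0
  Y(R4) = 0.4975 S between n1,n3
  Y(R5) = 0.001203 S between n7,n0
  Y(R6) = 0.02597 S between n1,n8
  Y(R7) = 0.1692 S between n6,n1
  Y(R8) = 0.9174 S between n4,n6
  Y(R9) = 0.001138 S between n1,n5
  Y(R10) = 0.005376 S between n8,n4
  Y(R11) = 0.8197 S between n6,n4
  Y(R12) = 0.002809 S between n7,n3
  Y(R13) = 0.02208 S between n8,n7
  Y(R14) = 0.1271 S between n7,n5
  Y(R15) = 0.001825 S between n2,n8
  Y(R16) = 0.0003472 S between n7,n4
  Y(R17) = 0.001093 S between n5,n1
  Y(R18) = 0.01263 S between n8,n1
  Y(R19) = 0.0006536 S between n3,n4
  Y(R20) = 0.09259 S between n0,n1
  Itest: injects 0.00553 A into n0 (from n1)
Assemble and solve the 8×8 MNA system:
  V(n1)=-0.04722  V(n2)=-0.04609  V(n3)=-0.04712  V(n4)=-0.04559  V(n5)=-0.02987  V(n6)=-0.04574  V(n7)=-0.02956  V(n8)=-0.02693

R_eq = 8.539 Ω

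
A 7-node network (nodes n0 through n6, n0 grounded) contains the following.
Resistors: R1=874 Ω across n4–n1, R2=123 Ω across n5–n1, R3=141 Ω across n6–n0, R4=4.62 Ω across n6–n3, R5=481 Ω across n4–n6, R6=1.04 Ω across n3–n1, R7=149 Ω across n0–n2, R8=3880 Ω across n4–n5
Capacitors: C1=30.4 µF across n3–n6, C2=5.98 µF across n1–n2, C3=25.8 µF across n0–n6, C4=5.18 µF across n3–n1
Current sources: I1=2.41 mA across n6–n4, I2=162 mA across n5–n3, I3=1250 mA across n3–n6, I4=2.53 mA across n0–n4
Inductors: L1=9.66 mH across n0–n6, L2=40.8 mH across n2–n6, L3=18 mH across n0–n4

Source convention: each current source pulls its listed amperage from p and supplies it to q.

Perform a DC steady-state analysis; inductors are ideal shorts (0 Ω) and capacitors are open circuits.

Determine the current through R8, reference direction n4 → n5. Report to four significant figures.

MNA unknowns: 6 node voltages V₁..V_6 plus 3 source currents (L1, L2, L3)
R1: Y=0.001144 on G[4,1]
R2: Y=0.008130 on G[5,1]
R3: Y=0.007092 on G[6,0]
C1: Y=0.000 on G[3,6]
I1: z[6]−=0.00241, z[4]+=0.00241
L1: row V0−V6=0, i_L1 at 0,6
I2: z[5]−=0.162, z[3]+=0.162
C2: Y=0.000 on G[1,2]
R4: Y=0.2165 on G[6,3]
I3: z[3]−=1.25, z[6]+=1.25
C3: Y=0.000 on G[0,6]
C4: Y=0.000 on G[3,1]
L2: row V2−V6=0, i_L2 at 2,6
R5: Y=0.002079 on G[4,6]
L3: row V0−V4=0, i_L3 at 0,4
R6: Y=0.9615 on G[3,1]
R7: Y=0.006711 on G[0,2]
R8: Y=0.0002577 on G[4,5]
I4: z[0]−=0.00253, z[4]+=0.00253
solve → V1=-5.869, V2=0.000, V3=-5.714, V4=0.000, V5=-25.00, V6=0.000
aux → i_L1=-0.01075, i_L2=0.000, i_L3=0.008219

0.006444 A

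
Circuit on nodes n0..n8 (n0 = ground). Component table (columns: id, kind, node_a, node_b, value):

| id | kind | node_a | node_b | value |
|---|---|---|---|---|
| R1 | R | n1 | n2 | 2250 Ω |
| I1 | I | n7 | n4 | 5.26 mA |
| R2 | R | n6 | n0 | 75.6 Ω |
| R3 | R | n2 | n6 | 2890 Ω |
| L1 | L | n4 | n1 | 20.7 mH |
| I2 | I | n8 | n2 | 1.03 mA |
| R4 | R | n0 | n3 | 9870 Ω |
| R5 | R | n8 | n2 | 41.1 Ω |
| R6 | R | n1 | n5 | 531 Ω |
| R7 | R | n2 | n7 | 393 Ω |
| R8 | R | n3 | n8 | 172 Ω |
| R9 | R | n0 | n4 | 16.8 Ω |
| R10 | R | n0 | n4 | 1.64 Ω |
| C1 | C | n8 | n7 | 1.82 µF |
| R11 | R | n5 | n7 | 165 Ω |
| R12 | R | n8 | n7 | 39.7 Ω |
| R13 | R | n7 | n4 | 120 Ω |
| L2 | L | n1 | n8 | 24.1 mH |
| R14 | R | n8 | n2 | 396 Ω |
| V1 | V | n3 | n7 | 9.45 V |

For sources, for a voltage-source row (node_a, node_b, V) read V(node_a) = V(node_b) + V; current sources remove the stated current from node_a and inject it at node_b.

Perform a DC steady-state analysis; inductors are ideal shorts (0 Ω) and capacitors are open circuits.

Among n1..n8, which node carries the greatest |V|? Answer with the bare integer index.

Element admittances at DC:
  Y(R1) = 0.0004444 S between n1,n2
  I1: injects 0.00526 A into n4 (from n7)
  Y(R2) = 0.01323 S between n6,n0
  Y(R3) = 0.0003460 S between n2,n6
  L1: short n4↔n1 (DC inductor)
  I2: injects 0.00103 A into n2 (from n8)
  Y(R4) = 0.0001013 S between n0,n3
  Y(R5) = 0.02433 S between n8,n2
  Y(R6) = 0.001883 S between n1,n5
  Y(R7) = 0.002545 S between n2,n7
  Y(R8) = 0.005814 S between n3,n8
  Y(R9) = 0.05952 S between n0,n4
  Y(R10) = 0.6098 S between n0,n4
  Y(C1) = 0.000 S between n8,n7
  Y(R11) = 0.006061 S between n5,n7
  Y(R12) = 0.02519 S between n8,n7
  Y(R13) = 0.008333 S between n7,n4
  L2: short n1↔n8 (DC inductor)
  Y(R14) = 0.002525 S between n8,n2
  V1: constraint V(n3)−V(n7) = 9.45
Assemble and solve the 11×11 MNA system:
  V(n1)=-0.001173  V(n2)=-0.08621  V(n3)=8.035  V(n4)=-0.001173  V(n5)=-1.080  V(n6)=-0.002198  V(n7)=-1.415  V(n8)=-0.001173
  i(L1)=-0.005735  i(L2)=-0.007803  i(V1)=-0.04754

3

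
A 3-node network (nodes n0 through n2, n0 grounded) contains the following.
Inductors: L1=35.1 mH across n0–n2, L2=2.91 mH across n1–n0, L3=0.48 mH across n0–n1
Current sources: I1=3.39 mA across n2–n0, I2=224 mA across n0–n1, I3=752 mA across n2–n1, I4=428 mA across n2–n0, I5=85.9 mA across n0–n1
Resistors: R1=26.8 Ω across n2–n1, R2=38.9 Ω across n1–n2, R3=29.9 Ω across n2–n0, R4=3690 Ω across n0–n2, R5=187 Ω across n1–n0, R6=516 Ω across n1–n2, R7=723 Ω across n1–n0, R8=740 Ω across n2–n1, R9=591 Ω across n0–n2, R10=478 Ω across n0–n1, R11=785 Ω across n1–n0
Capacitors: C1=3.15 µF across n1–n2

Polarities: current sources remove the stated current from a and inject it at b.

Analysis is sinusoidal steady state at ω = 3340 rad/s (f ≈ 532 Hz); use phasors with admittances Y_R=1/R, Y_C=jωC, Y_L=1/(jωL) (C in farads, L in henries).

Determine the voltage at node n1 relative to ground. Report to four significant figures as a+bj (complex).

0.1652+0.3878j V

MNA unknowns: 2 node voltages V₁..V_2
L1: Y=0.000-0.008530j on G[0,2]
I1: z[2]−=0.00339, z[0]+=0.00339
L2: Y=0.000-0.1029j on G[1,0]
R1: Y=0.03731+0.000j on G[2,1]
I2: z[0]−=0.224, z[1]+=0.224
R2: Y=0.02571+0.000j on G[1,2]
R3: Y=0.03344+0.000j on G[2,0]
R4: Y=0.0002710+0.000j on G[0,2]
C1: Y=0.000+0.01052j on G[1,2]
R5: Y=0.005348+0.000j on G[1,0]
R6: Y=0.001938+0.000j on G[1,2]
R7: Y=0.001383+0.000j on G[1,0]
R8: Y=0.001351+0.000j on G[2,1]
L3: Y=0.000-0.6238j on G[0,1]
R9: Y=0.001692+0.000j on G[0,2]
R10: Y=0.002092+0.000j on G[0,1]
I3: z[2]−=0.752, z[1]+=0.752
R11: Y=0.001274+0.000j on G[1,0]
I4: z[2]−=0.428, z[0]+=0.428
I5: z[0]−=0.0859, z[1]+=0.0859
solve → V1=0.1652+0.3878j, V2=-11.56+0.4961j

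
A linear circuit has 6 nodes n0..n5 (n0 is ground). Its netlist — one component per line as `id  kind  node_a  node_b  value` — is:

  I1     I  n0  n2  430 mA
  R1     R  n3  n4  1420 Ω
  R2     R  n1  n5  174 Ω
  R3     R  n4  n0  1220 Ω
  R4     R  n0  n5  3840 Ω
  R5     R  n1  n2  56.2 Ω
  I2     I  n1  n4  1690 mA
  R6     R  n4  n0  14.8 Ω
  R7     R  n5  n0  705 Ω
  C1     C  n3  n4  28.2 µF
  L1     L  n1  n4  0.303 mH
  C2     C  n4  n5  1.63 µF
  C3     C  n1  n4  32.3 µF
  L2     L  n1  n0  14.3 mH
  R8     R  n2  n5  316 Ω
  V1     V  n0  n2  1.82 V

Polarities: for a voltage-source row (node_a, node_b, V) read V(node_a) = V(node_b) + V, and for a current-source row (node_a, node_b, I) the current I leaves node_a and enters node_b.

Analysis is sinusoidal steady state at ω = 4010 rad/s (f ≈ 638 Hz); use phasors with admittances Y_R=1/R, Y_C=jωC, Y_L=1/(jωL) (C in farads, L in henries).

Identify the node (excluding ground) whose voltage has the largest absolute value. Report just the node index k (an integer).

1

Element admittances at ω=4010 rad/s:
  I1: injects 0.43 A into n2 (from n0)
  Y(R1) = 0.0007042+0.000j S between n3,n4
  Y(R2) = 0.005747+0.000j S between n1,n5
  Y(R3) = 0.0008197+0.000j S between n4,n0
  Y(R4) = 0.0002604+0.000j S between n0,n5
  Y(R5) = 0.01779+0.000j S between n1,n2
  I2: injects 1.69 A into n4 (from n1)
  Y(R6) = 0.06757+0.000j S between n4,n0
  Y(R7) = 0.001418+0.000j S between n5,n0
  Y(C1) = 0.000+0.1131j S between n3,n4
  Y(L1) = 0.000-0.8230j S between n1,n4
  Y(C2) = 0.000+0.006536j S between n4,n5
  Y(C3) = 0.000+0.1295j S between n1,n4
  Y(L2) = 0.000-0.01744j S between n1,n0
  Y(R8) = 0.003165+0.000j S between n2,n5
  V1: constraint V(n0)−V(n2) = 1.82
Assemble and solve the 6×6 MNA system:
  V(n1)=-0.03961-1.927j  V(n2)=-1.820+0.000j  V(n3)=0.02188+0.5162j  V(n4)=0.02188+0.5162j  V(n5)=-1.101-0.3523j
  i(V1)=-0.4640+0.03540j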